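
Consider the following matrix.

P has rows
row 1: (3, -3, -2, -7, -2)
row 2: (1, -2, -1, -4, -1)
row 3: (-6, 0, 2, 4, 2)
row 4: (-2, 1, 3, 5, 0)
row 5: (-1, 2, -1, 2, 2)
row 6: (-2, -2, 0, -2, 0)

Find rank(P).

Row reduce to echelon form.
R2 ← R2 − (1/3)·R1: [0, -1, -1/3, -5/3, -1/3]
R3 ← R3 + (2)·R1: [0, -6, -2, -10, -2]
R4 ← R4 + (2/3)·R1: [0, -1, 5/3, 1/3, -4/3]
R5 ← R5 + (1/3)·R1: [0, 1, -5/3, -1/3, 4/3]
R6 ← R6 + (2/3)·R1: [0, -4, -4/3, -20/3, -4/3]
R3 ← R3 − (6)·R2: [0, 0, 0, 0, 0]
R4 ← R4 − R2: [0, 0, 2, 2, -1]
R5 ← R5 + R2: [0, 0, -2, -2, 1]
R6 ← R6 − (4)·R2: [0, 0, 0, 0, 0]
Swap R3 ↔ R4
R5 ← R5 + R3: [0, 0, 0, 0, 0]
Echelon form has 3 nonzero rows, so rank(P) = 3.

3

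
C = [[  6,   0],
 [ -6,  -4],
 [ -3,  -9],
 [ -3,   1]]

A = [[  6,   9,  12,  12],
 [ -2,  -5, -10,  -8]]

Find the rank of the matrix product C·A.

First compute CA:
[[ 36,  54,  72,  72],
 [-28, -34, -32, -40],
 [  0,  18,  54,  36],
 [-20, -32, -46, -44]]
Now row reduce the product.
R2 ← R2 + (7/9)·R1: [0, 8, 24, 16]
R4 ← R4 + (5/9)·R1: [0, -2, -6, -4]
R3 ← R3 − (9/4)·R2: [0, 0, 0, 0]
R4 ← R4 + (1/4)·R2: [0, 0, 0, 0]
2 nonzero rows, so rank(CA) = 2.

2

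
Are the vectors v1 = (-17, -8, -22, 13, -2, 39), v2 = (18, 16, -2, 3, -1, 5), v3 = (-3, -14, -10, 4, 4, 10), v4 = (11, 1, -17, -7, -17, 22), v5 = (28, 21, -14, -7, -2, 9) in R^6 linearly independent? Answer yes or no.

yes

Form the matrix with these vectors as rows and row reduce.
R2 ← R2 + (18/17)·R1: [0, 128/17, -430/17, 285/17, -53/17, 787/17]
R3 ← R3 − (3/17)·R1: [0, -214/17, -104/17, 29/17, 74/17, 53/17]
R4 ← R4 + (11/17)·R1: [0, -71/17, -531/17, 24/17, -311/17, 803/17]
R5 ← R5 + (28/17)·R1: [0, 133/17, -854/17, 245/17, -90/17, 1245/17]
R3 ← R3 + (107/64)·R2: [0, 0, -1549/32, 1903/64, -55/64, 5153/64]
R4 ← R4 + (71/128)·R2: [0, 0, -2897/64, 1371/128, -2563/128, 9333/128]
R5 ← R5 − (133/128)·R2: [0, 0, -1533/64, -385/128, -263/128, 3217/128]
R4 ← R4 − (2897/3098)·R3: [0, 0, 0, -26479/1549, -59543/3098, -3683/1549]
R5 ← R5 − (1533/3098)·R3: [0, 0, 0, -54901/3098, -2524/1549, -45569/3098]
R5 ← R5 − (54901/52958)·R4: [0, 0, 0, 0, 1937791/105916, -324216/26479]
5 nonzero rows, so the 5 vectors span a space of dimension 5.
Since 5 = 5, the vectors are linearly independent.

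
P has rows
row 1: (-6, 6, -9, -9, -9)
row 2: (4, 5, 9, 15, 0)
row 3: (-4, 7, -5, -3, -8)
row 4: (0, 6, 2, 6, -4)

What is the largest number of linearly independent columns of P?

Row reduce to echelon form.
R2 ← R2 + (2/3)·R1: [0, 9, 3, 9, -6]
R3 ← R3 − (2/3)·R1: [0, 3, 1, 3, -2]
R3 ← R3 − (1/3)·R2: [0, 0, 0, 0, 0]
R4 ← R4 − (2/3)·R2: [0, 0, 0, 0, 0]
Echelon form has 2 nonzero rows, so rank(P) = 2.
The rank gives the maximum number of linearly independent columns: 2.

2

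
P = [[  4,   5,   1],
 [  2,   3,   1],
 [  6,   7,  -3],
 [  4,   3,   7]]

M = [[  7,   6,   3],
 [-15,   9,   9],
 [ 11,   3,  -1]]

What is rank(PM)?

3

First compute PM:
[[-36,  72,  56],
 [-20,  42,  32],
 [-96,  90,  84],
 [ 60,  72,  32]]
Now row reduce the product.
R2 ← R2 − (5/9)·R1: [0, 2, 8/9]
R3 ← R3 − (8/3)·R1: [0, -102, -196/3]
R4 ← R4 + (5/3)·R1: [0, 192, 376/3]
R3 ← R3 + (51)·R2: [0, 0, -20]
R4 ← R4 − (96)·R2: [0, 0, 40]
R4 ← R4 + (2)·R3: [0, 0, 0]
3 nonzero rows, so rank(PM) = 3.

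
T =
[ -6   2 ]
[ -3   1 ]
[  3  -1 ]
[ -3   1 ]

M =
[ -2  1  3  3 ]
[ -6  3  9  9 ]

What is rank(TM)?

First compute TM:
[[  0,   0,   0,   0],
 [  0,   0,   0,   0],
 [  0,   0,   0,   0],
 [  0,   0,   0,   0]]
Now row reduce the product.
0 nonzero rows, so rank(TM) = 0.

0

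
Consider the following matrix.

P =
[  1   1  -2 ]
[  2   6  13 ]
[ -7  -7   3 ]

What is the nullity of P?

Row reduce to echelon form.
R2 ← R2 − (2)·R1: [0, 4, 17]
R3 ← R3 + (7)·R1: [0, 0, -11]
3 nonzero rows, so rank(P) = 3.
P has 3 columns; by rank–nullity, nullity = 3 − 3 = 0.

0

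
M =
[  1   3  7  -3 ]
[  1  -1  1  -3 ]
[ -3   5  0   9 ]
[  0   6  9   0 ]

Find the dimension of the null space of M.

Row reduce to echelon form.
R2 ← R2 − R1: [0, -4, -6, 0]
R3 ← R3 + (3)·R1: [0, 14, 21, 0]
R3 ← R3 + (7/2)·R2: [0, 0, 0, 0]
R4 ← R4 + (3/2)·R2: [0, 0, 0, 0]
2 nonzero rows, so rank(M) = 2.
M has 4 columns; by rank–nullity, nullity = 4 − 2 = 2.

2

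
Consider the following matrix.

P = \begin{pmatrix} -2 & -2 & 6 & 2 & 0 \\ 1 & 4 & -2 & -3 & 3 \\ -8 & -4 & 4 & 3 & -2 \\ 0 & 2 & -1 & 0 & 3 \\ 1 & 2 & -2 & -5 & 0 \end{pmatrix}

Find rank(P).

Row reduce to echelon form.
R2 ← R2 + (1/2)·R1: [0, 3, 1, -2, 3]
R3 ← R3 − (4)·R1: [0, 4, -20, -5, -2]
R5 ← R5 + (1/2)·R1: [0, 1, 1, -4, 0]
R3 ← R3 − (4/3)·R2: [0, 0, -64/3, -7/3, -6]
R4 ← R4 − (2/3)·R2: [0, 0, -5/3, 4/3, 1]
R5 ← R5 − (1/3)·R2: [0, 0, 2/3, -10/3, -1]
R4 ← R4 − (5/64)·R3: [0, 0, 0, 97/64, 47/32]
R5 ← R5 + (1/32)·R3: [0, 0, 0, -109/32, -19/16]
R5 ← R5 + (218/97)·R4: [0, 0, 0, 0, 205/97]
Echelon form has 5 nonzero rows, so rank(P) = 5.

5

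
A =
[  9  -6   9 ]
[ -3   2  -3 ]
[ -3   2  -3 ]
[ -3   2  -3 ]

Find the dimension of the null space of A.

2

Row reduce to echelon form.
R2 ← R2 + (1/3)·R1: [0, 0, 0]
R3 ← R3 + (1/3)·R1: [0, 0, 0]
R4 ← R4 + (1/3)·R1: [0, 0, 0]
1 nonzero row, so rank(A) = 1.
A has 3 columns; by rank–nullity, nullity = 3 − 1 = 2.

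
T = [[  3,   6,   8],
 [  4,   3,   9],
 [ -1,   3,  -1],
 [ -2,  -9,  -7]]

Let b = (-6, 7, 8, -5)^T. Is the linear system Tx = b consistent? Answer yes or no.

Row reduce the augmented matrix [T | b].
R2 ← R2 − (4/3)·R1: [0, -5, -5/3, 15]
R3 ← R3 + (1/3)·R1: [0, 5, 5/3, 6]
R4 ← R4 + (2/3)·R1: [0, -5, -5/3, -9]
R3 ← R3 + R2: [0, 0, 0, 21]
R4 ← R4 − R2: [0, 0, 0, -24]
R4 ← R4 + (8/7)·R3: [0, 0, 0, 0]
The echelon form has 3 nonzero rows; the last pivot sits in the augmented column, so rank(T) = 2 but rank([T|b]) = 3.
Since the ranks differ, the system is inconsistent.

no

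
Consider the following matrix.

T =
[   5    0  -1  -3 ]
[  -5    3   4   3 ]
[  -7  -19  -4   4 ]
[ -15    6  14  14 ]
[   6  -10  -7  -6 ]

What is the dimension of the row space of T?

Row reduce to echelon form.
R2 ← R2 + R1: [0, 3, 3, 0]
R3 ← R3 + (7/5)·R1: [0, -19, -27/5, -1/5]
R4 ← R4 + (3)·R1: [0, 6, 11, 5]
R5 ← R5 − (6/5)·R1: [0, -10, -29/5, -12/5]
R3 ← R3 + (19/3)·R2: [0, 0, 68/5, -1/5]
R4 ← R4 − (2)·R2: [0, 0, 5, 5]
R5 ← R5 + (10/3)·R2: [0, 0, 21/5, -12/5]
R4 ← R4 − (25/68)·R3: [0, 0, 0, 345/68]
R5 ← R5 − (21/68)·R3: [0, 0, 0, -159/68]
R5 ← R5 + (53/115)·R4: [0, 0, 0, 0]
Echelon form has 4 nonzero rows, so rank(T) = 4.
The row space has dimension equal to the rank: 4.

4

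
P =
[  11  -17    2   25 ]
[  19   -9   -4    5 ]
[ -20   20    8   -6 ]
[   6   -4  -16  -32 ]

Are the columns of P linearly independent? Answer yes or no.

Row reduce P to echelon form.
R2 ← R2 − (19/11)·R1: [0, 224/11, -82/11, -420/11]
R3 ← R3 + (20/11)·R1: [0, -120/11, 128/11, 434/11]
R4 ← R4 − (6/11)·R1: [0, 58/11, -188/11, -502/11]
R3 ← R3 + (15/28)·R2: [0, 0, 107/14, 19]
R4 ← R4 − (29/112)·R2: [0, 0, -849/56, -143/4]
R4 ← R4 + (849/428)·R3: [0, 0, 0, 415/214]
4 pivots among 4 columns.
Every column is a pivot column, so the columns are linearly independent.

yes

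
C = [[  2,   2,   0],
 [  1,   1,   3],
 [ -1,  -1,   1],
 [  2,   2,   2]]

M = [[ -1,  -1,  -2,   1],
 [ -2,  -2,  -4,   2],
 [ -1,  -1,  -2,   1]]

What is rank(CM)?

First compute CM:
[[ -6,  -6, -12,   6],
 [ -6,  -6, -12,   6],
 [  2,   2,   4,  -2],
 [ -8,  -8, -16,   8]]
Now row reduce the product.
R2 ← R2 − R1: [0, 0, 0, 0]
R3 ← R3 + (1/3)·R1: [0, 0, 0, 0]
R4 ← R4 − (4/3)·R1: [0, 0, 0, 0]
1 nonzero row, so rank(CM) = 1.

1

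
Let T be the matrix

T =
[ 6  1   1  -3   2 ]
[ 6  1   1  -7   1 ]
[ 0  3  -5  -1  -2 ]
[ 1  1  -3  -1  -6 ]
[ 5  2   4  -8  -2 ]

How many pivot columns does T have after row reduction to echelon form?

5

Row reduce to echelon form.
R2 ← R2 − R1: [0, 0, 0, -4, -1]
R4 ← R4 − (1/6)·R1: [0, 5/6, -19/6, -1/2, -19/3]
R5 ← R5 − (5/6)·R1: [0, 7/6, 19/6, -11/2, -11/3]
Swap R2 ↔ R3
R4 ← R4 − (5/18)·R2: [0, 0, -16/9, -2/9, -52/9]
R5 ← R5 − (7/18)·R2: [0, 0, 46/9, -46/9, -26/9]
Swap R3 ↔ R4
R5 ← R5 + (23/8)·R3: [0, 0, 0, -23/4, -39/2]
R5 ← R5 − (23/16)·R4: [0, 0, 0, 0, -289/16]
Echelon form has 5 nonzero rows, so rank(T) = 5.
Each nonzero row contributes one pivot column: 5 pivot columns.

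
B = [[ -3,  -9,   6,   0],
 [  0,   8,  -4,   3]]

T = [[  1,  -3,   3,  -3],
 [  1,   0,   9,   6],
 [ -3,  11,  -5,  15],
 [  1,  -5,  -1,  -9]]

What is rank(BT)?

2

First compute BT:
[[-30,  75, -120,  45],
 [ 23, -59,  89, -39]]
Now row reduce the product.
R2 ← R2 + (23/30)·R1: [0, -3/2, -3, -9/2]
2 nonzero rows, so rank(BT) = 2.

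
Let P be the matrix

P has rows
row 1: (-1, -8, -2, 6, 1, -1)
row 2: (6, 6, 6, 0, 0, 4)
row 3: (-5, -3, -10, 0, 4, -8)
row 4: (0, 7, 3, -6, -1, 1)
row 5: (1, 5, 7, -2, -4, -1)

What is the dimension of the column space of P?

Row reduce to echelon form.
R2 ← R2 + (6)·R1: [0, -42, -6, 36, 6, -2]
R3 ← R3 − (5)·R1: [0, 37, 0, -30, -1, -3]
R5 ← R5 + R1: [0, -3, 5, 4, -3, -2]
R3 ← R3 + (37/42)·R2: [0, 0, -37/7, 12/7, 30/7, -100/21]
R4 ← R4 + (1/6)·R2: [0, 0, 2, 0, 0, 2/3]
R5 ← R5 − (1/14)·R2: [0, 0, 38/7, 10/7, -24/7, -13/7]
R4 ← R4 + (14/37)·R3: [0, 0, 0, 24/37, 60/37, -42/37]
R5 ← R5 + (38/37)·R3: [0, 0, 0, 118/37, 36/37, -749/111]
R5 ← R5 − (59/12)·R4: [0, 0, 0, 0, -7, -7/6]
Echelon form has 5 nonzero rows, so rank(P) = 5.
The column space has dimension equal to the rank: 5.

5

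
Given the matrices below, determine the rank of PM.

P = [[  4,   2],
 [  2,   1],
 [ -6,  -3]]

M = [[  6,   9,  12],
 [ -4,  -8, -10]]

First compute PM:
[[ 16,  20,  28],
 [  8,  10,  14],
 [-24, -30, -42]]
Now row reduce the product.
R2 ← R2 − (1/2)·R1: [0, 0, 0]
R3 ← R3 + (3/2)·R1: [0, 0, 0]
1 nonzero row, so rank(PM) = 1.

1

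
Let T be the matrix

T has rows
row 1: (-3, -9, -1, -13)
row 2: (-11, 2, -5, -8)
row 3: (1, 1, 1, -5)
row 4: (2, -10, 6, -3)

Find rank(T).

Row reduce to echelon form.
R2 ← R2 − (11/3)·R1: [0, 35, -4/3, 119/3]
R3 ← R3 + (1/3)·R1: [0, -2, 2/3, -28/3]
R4 ← R4 + (2/3)·R1: [0, -16, 16/3, -35/3]
R3 ← R3 + (2/35)·R2: [0, 0, 62/105, -106/15]
R4 ← R4 + (16/35)·R2: [0, 0, 496/105, 97/15]
R4 ← R4 − (8)·R3: [0, 0, 0, 63]
Echelon form has 4 nonzero rows, so rank(T) = 4.

4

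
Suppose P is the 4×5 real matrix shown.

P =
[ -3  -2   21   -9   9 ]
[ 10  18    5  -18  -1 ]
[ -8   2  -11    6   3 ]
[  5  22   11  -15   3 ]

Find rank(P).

4

Row reduce to echelon form.
R2 ← R2 + (10/3)·R1: [0, 34/3, 75, -48, 29]
R3 ← R3 − (8/3)·R1: [0, 22/3, -67, 30, -21]
R4 ← R4 + (5/3)·R1: [0, 56/3, 46, -30, 18]
R3 ← R3 − (11/17)·R2: [0, 0, -1964/17, 1038/17, -676/17]
R4 ← R4 − (28/17)·R2: [0, 0, -1318/17, 834/17, -506/17]
R4 ← R4 − (659/982)·R3: [0, 0, 0, 3969/491, -1512/491]
Echelon form has 4 nonzero rows, so rank(P) = 4.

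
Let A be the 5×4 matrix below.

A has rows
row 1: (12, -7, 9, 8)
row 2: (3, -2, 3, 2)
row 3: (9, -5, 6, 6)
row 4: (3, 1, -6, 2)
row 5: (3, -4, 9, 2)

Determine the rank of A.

Row reduce to echelon form.
R2 ← R2 − (1/4)·R1: [0, -1/4, 3/4, 0]
R3 ← R3 − (3/4)·R1: [0, 1/4, -3/4, 0]
R4 ← R4 − (1/4)·R1: [0, 11/4, -33/4, 0]
R5 ← R5 − (1/4)·R1: [0, -9/4, 27/4, 0]
R3 ← R3 + R2: [0, 0, 0, 0]
R4 ← R4 + (11)·R2: [0, 0, 0, 0]
R5 ← R5 − (9)·R2: [0, 0, 0, 0]
Echelon form has 2 nonzero rows, so rank(A) = 2.

2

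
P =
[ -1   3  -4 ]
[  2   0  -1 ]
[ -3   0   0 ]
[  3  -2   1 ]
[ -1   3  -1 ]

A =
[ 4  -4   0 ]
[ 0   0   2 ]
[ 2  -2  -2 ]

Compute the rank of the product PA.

2

First compute PA:
[[-12,  12,  14],
 [  6,  -6,   2],
 [-12,  12,   0],
 [ 14, -14,  -6],
 [ -6,   6,   8]]
Now row reduce the product.
R2 ← R2 + (1/2)·R1: [0, 0, 9]
R3 ← R3 − R1: [0, 0, -14]
R4 ← R4 + (7/6)·R1: [0, 0, 31/3]
R5 ← R5 − (1/2)·R1: [0, 0, 1]
R3 ← R3 + (14/9)·R2: [0, 0, 0]
R4 ← R4 − (31/27)·R2: [0, 0, 0]
R5 ← R5 − (1/9)·R2: [0, 0, 0]
2 nonzero rows, so rank(PA) = 2.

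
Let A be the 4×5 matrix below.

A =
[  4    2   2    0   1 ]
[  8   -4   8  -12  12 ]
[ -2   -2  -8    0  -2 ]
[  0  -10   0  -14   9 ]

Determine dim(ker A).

Row reduce to echelon form.
R2 ← R2 − (2)·R1: [0, -8, 4, -12, 10]
R3 ← R3 + (1/2)·R1: [0, -1, -7, 0, -3/2]
R3 ← R3 − (1/8)·R2: [0, 0, -15/2, 3/2, -11/4]
R4 ← R4 − (5/4)·R2: [0, 0, -5, 1, -7/2]
R4 ← R4 − (2/3)·R3: [0, 0, 0, 0, -5/3]
4 nonzero rows, so rank(A) = 4.
A has 5 columns; by rank–nullity, nullity = 5 − 4 = 1.

1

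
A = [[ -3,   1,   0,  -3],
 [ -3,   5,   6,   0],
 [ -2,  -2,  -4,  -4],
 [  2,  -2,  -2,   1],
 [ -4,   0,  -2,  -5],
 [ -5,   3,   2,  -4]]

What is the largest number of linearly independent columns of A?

2

Row reduce to echelon form.
R2 ← R2 − R1: [0, 4, 6, 3]
R3 ← R3 − (2/3)·R1: [0, -8/3, -4, -2]
R4 ← R4 + (2/3)·R1: [0, -4/3, -2, -1]
R5 ← R5 − (4/3)·R1: [0, -4/3, -2, -1]
R6 ← R6 − (5/3)·R1: [0, 4/3, 2, 1]
R3 ← R3 + (2/3)·R2: [0, 0, 0, 0]
R4 ← R4 + (1/3)·R2: [0, 0, 0, 0]
R5 ← R5 + (1/3)·R2: [0, 0, 0, 0]
R6 ← R6 − (1/3)·R2: [0, 0, 0, 0]
Echelon form has 2 nonzero rows, so rank(A) = 2.
The rank gives the maximum number of linearly independent columns: 2.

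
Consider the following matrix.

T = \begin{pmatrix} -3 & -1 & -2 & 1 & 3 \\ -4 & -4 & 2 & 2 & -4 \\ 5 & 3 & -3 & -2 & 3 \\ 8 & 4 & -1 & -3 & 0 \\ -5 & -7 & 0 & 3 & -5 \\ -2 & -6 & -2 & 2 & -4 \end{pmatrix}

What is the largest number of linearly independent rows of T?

3

Row reduce to echelon form.
R2 ← R2 − (4/3)·R1: [0, -8/3, 14/3, 2/3, -8]
R3 ← R3 + (5/3)·R1: [0, 4/3, -19/3, -1/3, 8]
R4 ← R4 + (8/3)·R1: [0, 4/3, -19/3, -1/3, 8]
R5 ← R5 − (5/3)·R1: [0, -16/3, 10/3, 4/3, -10]
R6 ← R6 − (2/3)·R1: [0, -16/3, -2/3, 4/3, -6]
R3 ← R3 + (1/2)·R2: [0, 0, -4, 0, 4]
R4 ← R4 + (1/2)·R2: [0, 0, -4, 0, 4]
R5 ← R5 − (2)·R2: [0, 0, -6, 0, 6]
R6 ← R6 − (2)·R2: [0, 0, -10, 0, 10]
R4 ← R4 − R3: [0, 0, 0, 0, 0]
R5 ← R5 − (3/2)·R3: [0, 0, 0, 0, 0]
R6 ← R6 − (5/2)·R3: [0, 0, 0, 0, 0]
Echelon form has 3 nonzero rows, so rank(T) = 3.
The rank gives the maximum number of linearly independent rows: 3.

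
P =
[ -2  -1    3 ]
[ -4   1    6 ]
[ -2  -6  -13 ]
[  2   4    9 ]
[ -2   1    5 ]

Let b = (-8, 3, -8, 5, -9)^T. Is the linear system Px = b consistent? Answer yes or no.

no

Row reduce the augmented matrix [P | b].
R2 ← R2 − (2)·R1: [0, 3, 0, 19]
R3 ← R3 − R1: [0, -5, -16, 0]
R4 ← R4 + R1: [0, 3, 12, -3]
R5 ← R5 − R1: [0, 2, 2, -1]
R3 ← R3 + (5/3)·R2: [0, 0, -16, 95/3]
R4 ← R4 − R2: [0, 0, 12, -22]
R5 ← R5 − (2/3)·R2: [0, 0, 2, -41/3]
R4 ← R4 + (3/4)·R3: [0, 0, 0, 7/4]
R5 ← R5 + (1/8)·R3: [0, 0, 0, -233/24]
R5 ← R5 + (233/42)·R4: [0, 0, 0, 0]
The echelon form has 4 nonzero rows; the last pivot sits in the augmented column, so rank(P) = 3 but rank([P|b]) = 4.
Since the ranks differ, the system is inconsistent.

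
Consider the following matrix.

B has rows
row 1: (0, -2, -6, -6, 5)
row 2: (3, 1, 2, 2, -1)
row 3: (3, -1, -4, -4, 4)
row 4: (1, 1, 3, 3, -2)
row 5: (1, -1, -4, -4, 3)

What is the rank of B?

Row reduce to echelon form.
Swap R1 ↔ R2
R3 ← R3 − R1: [0, -2, -6, -6, 5]
R4 ← R4 − (1/3)·R1: [0, 2/3, 7/3, 7/3, -5/3]
R5 ← R5 − (1/3)·R1: [0, -4/3, -14/3, -14/3, 10/3]
R3 ← R3 − R2: [0, 0, 0, 0, 0]
R4 ← R4 + (1/3)·R2: [0, 0, 1/3, 1/3, 0]
R5 ← R5 − (2/3)·R2: [0, 0, -2/3, -2/3, 0]
Swap R3 ↔ R4
R5 ← R5 + (2)·R3: [0, 0, 0, 0, 0]
Echelon form has 3 nonzero rows, so rank(B) = 3.

3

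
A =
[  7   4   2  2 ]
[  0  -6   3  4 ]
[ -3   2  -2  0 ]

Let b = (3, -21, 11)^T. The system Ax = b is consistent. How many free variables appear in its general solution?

Row reduce the augmented matrix [A | b].
R3 ← R3 + (3/7)·R1: [0, 26/7, -8/7, 6/7, 86/7]
R3 ← R3 + (13/21)·R2: [0, 0, 5/7, 10/3, -5/7]
The echelon form has 3 nonzero rows, and every pivot lies in the first 4 columns, so rank(A) = rank([A|b]) = 3.
The system is consistent.
Free variables = (unknowns) − (rank) = 4 − 3 = 1.

1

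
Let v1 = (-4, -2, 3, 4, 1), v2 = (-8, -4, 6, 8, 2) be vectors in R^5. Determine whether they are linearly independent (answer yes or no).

no

Form the matrix with these vectors as rows and row reduce.
R2 ← R2 − (2)·R1: [0, 0, 0, 0, 0]
1 nonzero row, so the 2 vectors span a space of dimension 1.
Since 1 < 2, the vectors are linearly dependent.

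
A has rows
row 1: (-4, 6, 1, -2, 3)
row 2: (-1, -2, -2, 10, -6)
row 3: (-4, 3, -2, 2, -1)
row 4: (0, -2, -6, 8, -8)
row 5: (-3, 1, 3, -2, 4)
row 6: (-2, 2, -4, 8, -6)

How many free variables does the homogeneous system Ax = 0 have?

1

Row reduce to echelon form.
R2 ← R2 − (1/4)·R1: [0, -7/2, -9/4, 21/2, -27/4]
R3 ← R3 − R1: [0, -3, -3, 4, -4]
R5 ← R5 − (3/4)·R1: [0, -7/2, 9/4, -1/2, 7/4]
R6 ← R6 − (1/2)·R1: [0, -1, -9/2, 9, -15/2]
R3 ← R3 − (6/7)·R2: [0, 0, -15/14, -5, 25/14]
R4 ← R4 − (4/7)·R2: [0, 0, -33/7, 2, -29/7]
R5 ← R5 − R2: [0, 0, 9/2, -11, 17/2]
R6 ← R6 − (2/7)·R2: [0, 0, -27/7, 6, -39/7]
R4 ← R4 − (22/5)·R3: [0, 0, 0, 24, -12]
R5 ← R5 + (21/5)·R3: [0, 0, 0, -32, 16]
R6 ← R6 − (18/5)·R3: [0, 0, 0, 24, -12]
R5 ← R5 + (4/3)·R4: [0, 0, 0, 0, 0]
R6 ← R6 − R4: [0, 0, 0, 0, 0]
4 nonzero rows, so rank(A) = 4.
A has 5 columns; by rank–nullity, nullity = 5 − 4 = 1.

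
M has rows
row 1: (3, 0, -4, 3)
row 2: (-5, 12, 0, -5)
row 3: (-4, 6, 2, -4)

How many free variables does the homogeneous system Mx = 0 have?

2

Row reduce to echelon form.
R2 ← R2 + (5/3)·R1: [0, 12, -20/3, 0]
R3 ← R3 + (4/3)·R1: [0, 6, -10/3, 0]
R3 ← R3 − (1/2)·R2: [0, 0, 0, 0]
2 nonzero rows, so rank(M) = 2.
M has 4 columns; by rank–nullity, nullity = 4 − 2 = 2.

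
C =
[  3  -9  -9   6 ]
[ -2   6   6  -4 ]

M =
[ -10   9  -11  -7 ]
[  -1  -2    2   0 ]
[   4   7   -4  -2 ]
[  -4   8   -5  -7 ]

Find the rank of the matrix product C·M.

1

First compute CM:
[[-81,  30, -45, -45],
 [ 54, -20,  30,  30]]
Now row reduce the product.
R2 ← R2 + (2/3)·R1: [0, 0, 0, 0]
1 nonzero row, so rank(CM) = 1.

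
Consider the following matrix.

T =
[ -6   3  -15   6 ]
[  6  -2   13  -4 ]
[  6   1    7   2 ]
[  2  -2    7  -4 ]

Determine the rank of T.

2

Row reduce to echelon form.
R2 ← R2 + R1: [0, 1, -2, 2]
R3 ← R3 + R1: [0, 4, -8, 8]
R4 ← R4 + (1/3)·R1: [0, -1, 2, -2]
R3 ← R3 − (4)·R2: [0, 0, 0, 0]
R4 ← R4 + R2: [0, 0, 0, 0]
Echelon form has 2 nonzero rows, so rank(T) = 2.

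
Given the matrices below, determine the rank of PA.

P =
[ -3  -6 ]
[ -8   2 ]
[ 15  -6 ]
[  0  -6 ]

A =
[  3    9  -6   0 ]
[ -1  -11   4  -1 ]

2

First compute PA:
[[ -3,  39,  -6,   6],
 [-26, -94,  56,  -2],
 [ 51, 201, -114,   6],
 [  6,  66, -24,   6]]
Now row reduce the product.
R2 ← R2 − (26/3)·R1: [0, -432, 108, -54]
R3 ← R3 + (17)·R1: [0, 864, -216, 108]
R4 ← R4 + (2)·R1: [0, 144, -36, 18]
R3 ← R3 + (2)·R2: [0, 0, 0, 0]
R4 ← R4 + (1/3)·R2: [0, 0, 0, 0]
2 nonzero rows, so rank(PA) = 2.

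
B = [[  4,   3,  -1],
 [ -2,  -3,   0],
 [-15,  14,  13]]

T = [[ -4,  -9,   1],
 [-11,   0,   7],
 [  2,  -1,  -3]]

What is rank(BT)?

First compute BT:
[[-51, -35,  28],
 [ 41,  18, -23],
 [-68, 122,  44]]
Now row reduce the product.
R2 ← R2 + (41/51)·R1: [0, -517/51, -25/51]
R3 ← R3 − (4/3)·R1: [0, 506/3, 20/3]
R3 ← R3 + (782/47)·R2: [0, 0, -70/47]
3 nonzero rows, so rank(BT) = 3.

3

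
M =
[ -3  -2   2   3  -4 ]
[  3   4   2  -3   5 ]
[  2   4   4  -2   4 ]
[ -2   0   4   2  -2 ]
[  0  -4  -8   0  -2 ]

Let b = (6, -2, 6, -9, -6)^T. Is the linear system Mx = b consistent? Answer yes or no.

no

Row reduce the augmented matrix [M | b].
R2 ← R2 + R1: [0, 2, 4, 0, 1, 4]
R3 ← R3 + (2/3)·R1: [0, 8/3, 16/3, 0, 4/3, 10]
R4 ← R4 − (2/3)·R1: [0, 4/3, 8/3, 0, 2/3, -13]
R3 ← R3 − (4/3)·R2: [0, 0, 0, 0, 0, 14/3]
R4 ← R4 − (2/3)·R2: [0, 0, 0, 0, 0, -47/3]
R5 ← R5 + (2)·R2: [0, 0, 0, 0, 0, 2]
R4 ← R4 + (47/14)·R3: [0, 0, 0, 0, 0, 0]
R5 ← R5 − (3/7)·R3: [0, 0, 0, 0, 0, 0]
The echelon form has 3 nonzero rows; the last pivot sits in the augmented column, so rank(M) = 2 but rank([M|b]) = 3.
Since the ranks differ, the system is inconsistent.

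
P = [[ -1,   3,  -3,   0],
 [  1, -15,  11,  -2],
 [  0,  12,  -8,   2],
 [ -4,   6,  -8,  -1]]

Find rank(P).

Row reduce to echelon form.
R2 ← R2 + R1: [0, -12, 8, -2]
R4 ← R4 − (4)·R1: [0, -6, 4, -1]
R3 ← R3 + R2: [0, 0, 0, 0]
R4 ← R4 − (1/2)·R2: [0, 0, 0, 0]
Echelon form has 2 nonzero rows, so rank(P) = 2.

2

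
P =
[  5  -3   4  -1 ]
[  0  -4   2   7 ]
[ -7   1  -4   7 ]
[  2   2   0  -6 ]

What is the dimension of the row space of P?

Row reduce to echelon form.
R3 ← R3 + (7/5)·R1: [0, -16/5, 8/5, 28/5]
R4 ← R4 − (2/5)·R1: [0, 16/5, -8/5, -28/5]
R3 ← R3 − (4/5)·R2: [0, 0, 0, 0]
R4 ← R4 + (4/5)·R2: [0, 0, 0, 0]
Echelon form has 2 nonzero rows, so rank(P) = 2.
The row space has dimension equal to the rank: 2.

2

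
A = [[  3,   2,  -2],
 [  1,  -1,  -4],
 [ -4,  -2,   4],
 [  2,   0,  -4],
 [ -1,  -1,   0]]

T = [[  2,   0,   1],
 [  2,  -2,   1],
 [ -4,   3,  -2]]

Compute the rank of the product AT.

First compute AT:
[[ 18, -10,   9],
 [ 16, -10,   8],
 [-28,  16, -14],
 [ 20, -12,  10],
 [ -4,   2,  -2]]
Now row reduce the product.
R2 ← R2 − (8/9)·R1: [0, -10/9, 0]
R3 ← R3 + (14/9)·R1: [0, 4/9, 0]
R4 ← R4 − (10/9)·R1: [0, -8/9, 0]
R5 ← R5 + (2/9)·R1: [0, -2/9, 0]
R3 ← R3 + (2/5)·R2: [0, 0, 0]
R4 ← R4 − (4/5)·R2: [0, 0, 0]
R5 ← R5 − (1/5)·R2: [0, 0, 0]
2 nonzero rows, so rank(AT) = 2.

2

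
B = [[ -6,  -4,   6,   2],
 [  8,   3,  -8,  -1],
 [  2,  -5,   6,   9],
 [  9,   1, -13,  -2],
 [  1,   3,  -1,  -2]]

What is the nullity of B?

1

Row reduce to echelon form.
R2 ← R2 + (4/3)·R1: [0, -7/3, 0, 5/3]
R3 ← R3 + (1/3)·R1: [0, -19/3, 8, 29/3]
R4 ← R4 + (3/2)·R1: [0, -5, -4, 1]
R5 ← R5 + (1/6)·R1: [0, 7/3, 0, -5/3]
R3 ← R3 − (19/7)·R2: [0, 0, 8, 36/7]
R4 ← R4 − (15/7)·R2: [0, 0, -4, -18/7]
R5 ← R5 + R2: [0, 0, 0, 0]
R4 ← R4 + (1/2)·R3: [0, 0, 0, 0]
3 nonzero rows, so rank(B) = 3.
B has 4 columns; by rank–nullity, nullity = 4 − 3 = 1.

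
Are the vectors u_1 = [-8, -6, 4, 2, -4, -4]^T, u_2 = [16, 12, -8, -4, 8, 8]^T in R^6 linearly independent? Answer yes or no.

Form the matrix with these vectors as rows and row reduce.
R2 ← R2 + (2)·R1: [0, 0, 0, 0, 0, 0]
1 nonzero row, so the 2 vectors span a space of dimension 1.
Since 1 < 2, the vectors are linearly dependent.

no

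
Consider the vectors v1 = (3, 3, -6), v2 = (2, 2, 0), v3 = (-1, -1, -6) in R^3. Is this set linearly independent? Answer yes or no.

Form the matrix with these vectors as rows and row reduce.
R2 ← R2 − (2/3)·R1: [0, 0, 4]
R3 ← R3 + (1/3)·R1: [0, 0, -8]
R3 ← R3 + (2)·R2: [0, 0, 0]
2 nonzero rows, so the 3 vectors span a space of dimension 2.
Since 2 < 3, the vectors are linearly dependent.

no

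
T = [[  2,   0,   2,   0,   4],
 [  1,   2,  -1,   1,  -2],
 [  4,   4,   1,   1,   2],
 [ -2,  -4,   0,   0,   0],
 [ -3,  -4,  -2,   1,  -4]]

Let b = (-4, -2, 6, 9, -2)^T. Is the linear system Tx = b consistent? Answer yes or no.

no

Row reduce the augmented matrix [T | b].
R2 ← R2 − (1/2)·R1: [0, 2, -2, 1, -4, 0]
R3 ← R3 − (2)·R1: [0, 4, -3, 1, -6, 14]
R4 ← R4 + R1: [0, -4, 2, 0, 4, 5]
R5 ← R5 + (3/2)·R1: [0, -4, 1, 1, 2, -8]
R3 ← R3 − (2)·R2: [0, 0, 1, -1, 2, 14]
R4 ← R4 + (2)·R2: [0, 0, -2, 2, -4, 5]
R5 ← R5 + (2)·R2: [0, 0, -3, 3, -6, -8]
R4 ← R4 + (2)·R3: [0, 0, 0, 0, 0, 33]
R5 ← R5 + (3)·R3: [0, 0, 0, 0, 0, 34]
R5 ← R5 − (34/33)·R4: [0, 0, 0, 0, 0, 0]
The echelon form has 4 nonzero rows; the last pivot sits in the augmented column, so rank(T) = 3 but rank([T|b]) = 4.
Since the ranks differ, the system is inconsistent.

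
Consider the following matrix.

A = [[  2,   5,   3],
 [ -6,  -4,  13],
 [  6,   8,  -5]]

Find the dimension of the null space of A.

Row reduce to echelon form.
R2 ← R2 + (3)·R1: [0, 11, 22]
R3 ← R3 − (3)·R1: [0, -7, -14]
R3 ← R3 + (7/11)·R2: [0, 0, 0]
2 nonzero rows, so rank(A) = 2.
A has 3 columns; by rank–nullity, nullity = 3 − 2 = 1.

1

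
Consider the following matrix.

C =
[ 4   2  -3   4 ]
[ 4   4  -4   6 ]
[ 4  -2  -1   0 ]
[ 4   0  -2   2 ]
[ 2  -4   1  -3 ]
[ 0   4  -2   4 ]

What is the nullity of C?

Row reduce to echelon form.
R2 ← R2 − R1: [0, 2, -1, 2]
R3 ← R3 − R1: [0, -4, 2, -4]
R4 ← R4 − R1: [0, -2, 1, -2]
R5 ← R5 − (1/2)·R1: [0, -5, 5/2, -5]
R3 ← R3 + (2)·R2: [0, 0, 0, 0]
R4 ← R4 + R2: [0, 0, 0, 0]
R5 ← R5 + (5/2)·R2: [0, 0, 0, 0]
R6 ← R6 − (2)·R2: [0, 0, 0, 0]
2 nonzero rows, so rank(C) = 2.
C has 4 columns; by rank–nullity, nullity = 4 − 2 = 2.

2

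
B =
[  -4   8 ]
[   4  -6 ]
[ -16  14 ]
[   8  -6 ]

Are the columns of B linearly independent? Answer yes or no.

Row reduce B to echelon form.
R2 ← R2 + R1: [0, 2]
R3 ← R3 − (4)·R1: [0, -18]
R4 ← R4 + (2)·R1: [0, 10]
R3 ← R3 + (9)·R2: [0, 0]
R4 ← R4 − (5)·R2: [0, 0]
2 pivots among 2 columns.
Every column is a pivot column, so the columns are linearly independent.

yes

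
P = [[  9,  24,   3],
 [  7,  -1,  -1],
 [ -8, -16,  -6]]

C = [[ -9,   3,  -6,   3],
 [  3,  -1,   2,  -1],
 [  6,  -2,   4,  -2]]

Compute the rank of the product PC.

1

First compute PC:
[[  9,  -3,   6,  -3],
 [-72,  24, -48,  24],
 [-12,   4,  -8,   4]]
Now row reduce the product.
R2 ← R2 + (8)·R1: [0, 0, 0, 0]
R3 ← R3 + (4/3)·R1: [0, 0, 0, 0]
1 nonzero row, so rank(PC) = 1.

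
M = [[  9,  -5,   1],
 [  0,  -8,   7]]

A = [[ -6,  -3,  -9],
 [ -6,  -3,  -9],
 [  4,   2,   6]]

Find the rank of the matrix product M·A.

First compute MA:
[[-20, -10, -30],
 [ 76,  38, 114]]
Now row reduce the product.
R2 ← R2 + (19/5)·R1: [0, 0, 0]
1 nonzero row, so rank(MA) = 1.

1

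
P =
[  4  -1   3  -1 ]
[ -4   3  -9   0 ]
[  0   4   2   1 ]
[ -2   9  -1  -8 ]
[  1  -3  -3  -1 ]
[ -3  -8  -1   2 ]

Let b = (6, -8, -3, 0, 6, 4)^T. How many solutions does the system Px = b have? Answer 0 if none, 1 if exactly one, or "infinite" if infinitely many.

0

Row reduce the augmented matrix [P | b].
R2 ← R2 + R1: [0, 2, -6, -1, -2]
R4 ← R4 + (1/2)·R1: [0, 17/2, 1/2, -17/2, 3]
R5 ← R5 − (1/4)·R1: [0, -11/4, -15/4, -3/4, 9/2]
R6 ← R6 + (3/4)·R1: [0, -35/4, 5/4, 5/4, 17/2]
R3 ← R3 − (2)·R2: [0, 0, 14, 3, 1]
R4 ← R4 − (17/4)·R2: [0, 0, 26, -17/4, 23/2]
R5 ← R5 + (11/8)·R2: [0, 0, -12, -17/8, 7/4]
R6 ← R6 + (35/8)·R2: [0, 0, -25, -25/8, -1/4]
R4 ← R4 − (13/7)·R3: [0, 0, 0, -275/28, 135/14]
R5 ← R5 + (6/7)·R3: [0, 0, 0, 25/56, 73/28]
R6 ← R6 + (25/14)·R3: [0, 0, 0, 125/56, 43/28]
R5 ← R5 + (1/22)·R4: [0, 0, 0, 0, 67/22]
R6 ← R6 + (5/22)·R4: [0, 0, 0, 0, 41/11]
R6 ← R6 − (82/67)·R5: [0, 0, 0, 0, 0]
The echelon form has 5 nonzero rows; the last pivot sits in the augmented column, so rank(P) = 4 but rank([P|b]) = 5.
Since the ranks differ, the system is inconsistent.
It has no solutions.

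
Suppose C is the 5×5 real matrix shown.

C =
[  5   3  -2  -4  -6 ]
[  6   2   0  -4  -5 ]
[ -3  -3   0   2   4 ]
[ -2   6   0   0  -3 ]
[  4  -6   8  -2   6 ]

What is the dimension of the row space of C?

4

Row reduce to echelon form.
R2 ← R2 − (6/5)·R1: [0, -8/5, 12/5, 4/5, 11/5]
R3 ← R3 + (3/5)·R1: [0, -6/5, -6/5, -2/5, 2/5]
R4 ← R4 + (2/5)·R1: [0, 36/5, -4/5, -8/5, -27/5]
R5 ← R5 − (4/5)·R1: [0, -42/5, 48/5, 6/5, 54/5]
R3 ← R3 − (3/4)·R2: [0, 0, -3, -1, -5/4]
R4 ← R4 + (9/2)·R2: [0, 0, 10, 2, 9/2]
R5 ← R5 − (21/4)·R2: [0, 0, -3, -3, -3/4]
R4 ← R4 + (10/3)·R3: [0, 0, 0, -4/3, 1/3]
R5 ← R5 − R3: [0, 0, 0, -2, 1/2]
R5 ← R5 − (3/2)·R4: [0, 0, 0, 0, 0]
Echelon form has 4 nonzero rows, so rank(C) = 4.
The row space has dimension equal to the rank: 4.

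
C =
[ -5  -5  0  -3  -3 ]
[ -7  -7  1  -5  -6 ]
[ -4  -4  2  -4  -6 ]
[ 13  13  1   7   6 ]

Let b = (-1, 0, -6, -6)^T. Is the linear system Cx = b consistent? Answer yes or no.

no

Row reduce the augmented matrix [C | b].
R2 ← R2 − (7/5)·R1: [0, 0, 1, -4/5, -9/5, 7/5]
R3 ← R3 − (4/5)·R1: [0, 0, 2, -8/5, -18/5, -26/5]
R4 ← R4 + (13/5)·R1: [0, 0, 1, -4/5, -9/5, -43/5]
R3 ← R3 − (2)·R2: [0, 0, 0, 0, 0, -8]
R4 ← R4 − R2: [0, 0, 0, 0, 0, -10]
R4 ← R4 − (5/4)·R3: [0, 0, 0, 0, 0, 0]
The echelon form has 3 nonzero rows; the last pivot sits in the augmented column, so rank(C) = 2 but rank([C|b]) = 3.
Since the ranks differ, the system is inconsistent.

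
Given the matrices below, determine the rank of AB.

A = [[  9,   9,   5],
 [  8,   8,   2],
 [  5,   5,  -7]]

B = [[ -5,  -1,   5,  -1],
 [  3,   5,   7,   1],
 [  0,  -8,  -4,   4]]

First compute AB:
[[-18,  -4,  88,  20],
 [-16,  16,  88,   8],
 [-10,  76,  88, -28]]
Now row reduce the product.
R2 ← R2 − (8/9)·R1: [0, 176/9, 88/9, -88/9]
R3 ← R3 − (5/9)·R1: [0, 704/9, 352/9, -352/9]
R3 ← R3 − (4)·R2: [0, 0, 0, 0]
2 nonzero rows, so rank(AB) = 2.

2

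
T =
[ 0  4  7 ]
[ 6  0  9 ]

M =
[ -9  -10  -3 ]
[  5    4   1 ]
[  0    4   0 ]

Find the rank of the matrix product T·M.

First compute TM:
[[ 20,  44,   4],
 [-54, -24, -18]]
Now row reduce the product.
R2 ← R2 + (27/10)·R1: [0, 474/5, -36/5]
2 nonzero rows, so rank(TM) = 2.

2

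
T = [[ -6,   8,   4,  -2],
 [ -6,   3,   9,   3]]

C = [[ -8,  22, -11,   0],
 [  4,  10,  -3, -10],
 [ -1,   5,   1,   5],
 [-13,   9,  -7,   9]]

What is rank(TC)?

First compute TC:
[[102, -50,  60, -78],
 [ 12, -30,  45,  42]]
Now row reduce the product.
R2 ← R2 − (2/17)·R1: [0, -410/17, 645/17, 870/17]
2 nonzero rows, so rank(TC) = 2.

2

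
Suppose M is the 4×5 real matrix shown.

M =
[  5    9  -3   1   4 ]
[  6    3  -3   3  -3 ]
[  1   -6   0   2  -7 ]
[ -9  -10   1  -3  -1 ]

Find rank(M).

3

Row reduce to echelon form.
R2 ← R2 − (6/5)·R1: [0, -39/5, 3/5, 9/5, -39/5]
R3 ← R3 − (1/5)·R1: [0, -39/5, 3/5, 9/5, -39/5]
R4 ← R4 + (9/5)·R1: [0, 31/5, -22/5, -6/5, 31/5]
R3 ← R3 − R2: [0, 0, 0, 0, 0]
R4 ← R4 + (31/39)·R2: [0, 0, -51/13, 3/13, 0]
Swap R3 ↔ R4
Echelon form has 3 nonzero rows, so rank(M) = 3.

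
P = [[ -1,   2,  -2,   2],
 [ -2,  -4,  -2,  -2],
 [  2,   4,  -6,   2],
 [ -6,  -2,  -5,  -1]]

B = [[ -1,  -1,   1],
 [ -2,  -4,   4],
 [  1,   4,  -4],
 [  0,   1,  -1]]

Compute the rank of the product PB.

2

First compute PB:
[[ -5, -13,  13],
 [  8,   8,  -8],
 [-16, -40,  40],
 [  5,  -7,   7]]
Now row reduce the product.
R2 ← R2 + (8/5)·R1: [0, -64/5, 64/5]
R3 ← R3 − (16/5)·R1: [0, 8/5, -8/5]
R4 ← R4 + R1: [0, -20, 20]
R3 ← R3 + (1/8)·R2: [0, 0, 0]
R4 ← R4 − (25/16)·R2: [0, 0, 0]
2 nonzero rows, so rank(PB) = 2.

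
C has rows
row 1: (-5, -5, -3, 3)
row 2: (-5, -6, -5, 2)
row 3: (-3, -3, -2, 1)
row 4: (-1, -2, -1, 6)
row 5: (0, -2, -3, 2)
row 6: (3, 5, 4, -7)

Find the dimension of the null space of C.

Row reduce to echelon form.
R2 ← R2 − R1: [0, -1, -2, -1]
R3 ← R3 − (3/5)·R1: [0, 0, -1/5, -4/5]
R4 ← R4 − (1/5)·R1: [0, -1, -2/5, 27/5]
R6 ← R6 + (3/5)·R1: [0, 2, 11/5, -26/5]
R4 ← R4 − R2: [0, 0, 8/5, 32/5]
R5 ← R5 − (2)·R2: [0, 0, 1, 4]
R6 ← R6 + (2)·R2: [0, 0, -9/5, -36/5]
R4 ← R4 + (8)·R3: [0, 0, 0, 0]
R5 ← R5 + (5)·R3: [0, 0, 0, 0]
R6 ← R6 − (9)·R3: [0, 0, 0, 0]
3 nonzero rows, so rank(C) = 3.
C has 4 columns; by rank–nullity, nullity = 4 − 3 = 1.

1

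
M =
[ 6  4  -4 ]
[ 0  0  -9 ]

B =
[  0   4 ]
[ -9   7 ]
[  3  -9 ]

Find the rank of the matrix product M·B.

First compute MB:
[[-48,  88],
 [-27,  81]]
Now row reduce the product.
R2 ← R2 − (9/16)·R1: [0, 63/2]
2 nonzero rows, so rank(MB) = 2.

2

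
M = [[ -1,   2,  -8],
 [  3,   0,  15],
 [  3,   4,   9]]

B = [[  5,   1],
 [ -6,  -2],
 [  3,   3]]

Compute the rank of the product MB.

First compute MB:
[[-41, -29],
 [ 60,  48],
 [ 18,  22]]
Now row reduce the product.
R2 ← R2 + (60/41)·R1: [0, 228/41]
R3 ← R3 + (18/41)·R1: [0, 380/41]
R3 ← R3 − (5/3)·R2: [0, 0]
2 nonzero rows, so rank(MB) = 2.

2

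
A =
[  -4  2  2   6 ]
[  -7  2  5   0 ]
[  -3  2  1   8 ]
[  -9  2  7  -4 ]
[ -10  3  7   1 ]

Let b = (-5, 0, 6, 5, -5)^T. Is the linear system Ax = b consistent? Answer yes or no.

Row reduce the augmented matrix [A | b].
R2 ← R2 − (7/4)·R1: [0, -3/2, 3/2, -21/2, 35/4]
R3 ← R3 − (3/4)·R1: [0, 1/2, -1/2, 7/2, 39/4]
R4 ← R4 − (9/4)·R1: [0, -5/2, 5/2, -35/2, 65/4]
R5 ← R5 − (5/2)·R1: [0, -2, 2, -14, 15/2]
R3 ← R3 + (1/3)·R2: [0, 0, 0, 0, 38/3]
R4 ← R4 − (5/3)·R2: [0, 0, 0, 0, 5/3]
R5 ← R5 − (4/3)·R2: [0, 0, 0, 0, -25/6]
R4 ← R4 − (5/38)·R3: [0, 0, 0, 0, 0]
R5 ← R5 + (25/76)·R3: [0, 0, 0, 0, 0]
The echelon form has 3 nonzero rows; the last pivot sits in the augmented column, so rank(A) = 2 but rank([A|b]) = 3.
Since the ranks differ, the system is inconsistent.

no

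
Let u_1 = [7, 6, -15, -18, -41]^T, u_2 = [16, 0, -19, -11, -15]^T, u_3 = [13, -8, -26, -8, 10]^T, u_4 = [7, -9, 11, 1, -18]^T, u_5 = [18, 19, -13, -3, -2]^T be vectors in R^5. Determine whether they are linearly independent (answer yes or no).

Form the matrix with these vectors as rows and row reduce.
R2 ← R2 − (16/7)·R1: [0, -96/7, 107/7, 211/7, 551/7]
R3 ← R3 − (13/7)·R1: [0, -134/7, 13/7, 178/7, 603/7]
R4 ← R4 − R1: [0, -15, 26, 19, 23]
R5 ← R5 − (18/7)·R1: [0, 25/7, 179/7, 303/7, 724/7]
R3 ← R3 − (67/48)·R2: [0, 0, -935/48, -799/48, -1139/48]
R4 ← R4 − (35/32)·R2: [0, 0, 297/32, -447/32, -2019/32]
R5 ← R5 + (25/96)·R2: [0, 0, 2837/96, 4909/96, 11897/96]
R4 ← R4 + (81/170)·R3: [0, 0, 0, -219/10, -372/5]
R5 ← R5 + (2837/1870)·R3: [0, 0, 0, 2847/110, 4836/55]
R5 ← R5 + (13/11)·R4: [0, 0, 0, 0, 0]
4 nonzero rows, so the 5 vectors span a space of dimension 4.
Since 4 < 5, the vectors are linearly dependent.

no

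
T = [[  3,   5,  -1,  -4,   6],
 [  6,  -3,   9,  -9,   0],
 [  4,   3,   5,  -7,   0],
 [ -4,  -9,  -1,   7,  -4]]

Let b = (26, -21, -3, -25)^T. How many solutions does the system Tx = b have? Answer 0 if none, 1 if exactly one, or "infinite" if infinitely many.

Row reduce the augmented matrix [T | b].
R2 ← R2 − (2)·R1: [0, -13, 11, -1, -12, -73]
R3 ← R3 − (4/3)·R1: [0, -11/3, 19/3, -5/3, -8, -113/3]
R4 ← R4 + (4/3)·R1: [0, -7/3, -7/3, 5/3, 4, 29/3]
R3 ← R3 − (11/39)·R2: [0, 0, 42/13, -18/13, -60/13, -222/13]
R4 ← R4 − (7/39)·R2: [0, 0, -56/13, 24/13, 80/13, 296/13]
R4 ← R4 + (4/3)·R3: [0, 0, 0, 0, 0, 0]
The echelon form has 3 nonzero rows, and every pivot lies in the first 5 columns, so rank(T) = rank([T|b]) = 3.
The system is consistent.
rank = 3 < 5 unknowns, so there are infinitely many solutions.

infinite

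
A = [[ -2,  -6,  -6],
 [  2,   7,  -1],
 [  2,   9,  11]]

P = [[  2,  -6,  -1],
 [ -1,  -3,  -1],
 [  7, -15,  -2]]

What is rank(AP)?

2

First compute AP:
[[-40, 120,  20],
 [-10, -18,  -7],
 [ 72, -204, -33]]
Now row reduce the product.
R2 ← R2 − (1/4)·R1: [0, -48, -12]
R3 ← R3 + (9/5)·R1: [0, 12, 3]
R3 ← R3 + (1/4)·R2: [0, 0, 0]
2 nonzero rows, so rank(AP) = 2.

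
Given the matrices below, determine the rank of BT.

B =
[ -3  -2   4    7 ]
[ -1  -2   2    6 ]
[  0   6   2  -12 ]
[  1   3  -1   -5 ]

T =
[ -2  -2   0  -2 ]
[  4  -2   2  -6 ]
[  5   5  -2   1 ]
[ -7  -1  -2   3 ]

3

First compute BT:
[[-31,  23, -26,  43],
 [-38,  10, -20,  34],
 [118,  10,  32, -70],
 [ 40,  -8,  18, -36]]
Now row reduce the product.
R2 ← R2 − (38/31)·R1: [0, -564/31, 368/31, -580/31]
R3 ← R3 + (118/31)·R1: [0, 3024/31, -2076/31, 2904/31]
R4 ← R4 + (40/31)·R1: [0, 672/31, -482/31, 604/31]
R3 ← R3 + (252/47)·R2: [0, 0, -156/47, -312/47]
R4 ← R4 + (56/47)·R2: [0, 0, -66/47, -132/47]
R4 ← R4 − (11/26)·R3: [0, 0, 0, 0]
3 nonzero rows, so rank(BT) = 3.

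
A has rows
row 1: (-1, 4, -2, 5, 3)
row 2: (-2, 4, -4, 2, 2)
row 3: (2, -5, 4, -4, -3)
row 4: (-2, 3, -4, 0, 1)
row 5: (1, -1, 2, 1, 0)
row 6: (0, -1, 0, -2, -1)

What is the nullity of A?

Row reduce to echelon form.
R2 ← R2 − (2)·R1: [0, -4, 0, -8, -4]
R3 ← R3 + (2)·R1: [0, 3, 0, 6, 3]
R4 ← R4 − (2)·R1: [0, -5, 0, -10, -5]
R5 ← R5 + R1: [0, 3, 0, 6, 3]
R3 ← R3 + (3/4)·R2: [0, 0, 0, 0, 0]
R4 ← R4 − (5/4)·R2: [0, 0, 0, 0, 0]
R5 ← R5 + (3/4)·R2: [0, 0, 0, 0, 0]
R6 ← R6 − (1/4)·R2: [0, 0, 0, 0, 0]
2 nonzero rows, so rank(A) = 2.
A has 5 columns; by rank–nullity, nullity = 5 − 2 = 3.

3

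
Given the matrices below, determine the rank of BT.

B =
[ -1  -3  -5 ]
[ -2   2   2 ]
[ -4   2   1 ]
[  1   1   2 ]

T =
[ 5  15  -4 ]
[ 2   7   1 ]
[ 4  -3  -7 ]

2

First compute BT:
[[-31, -21,  36],
 [  2, -22,  -4],
 [-12, -49,  11],
 [ 15,  16, -17]]
Now row reduce the product.
R2 ← R2 + (2/31)·R1: [0, -724/31, -52/31]
R3 ← R3 − (12/31)·R1: [0, -1267/31, -91/31]
R4 ← R4 + (15/31)·R1: [0, 181/31, 13/31]
R3 ← R3 − (7/4)·R2: [0, 0, 0]
R4 ← R4 + (1/4)·R2: [0, 0, 0]
2 nonzero rows, so rank(BT) = 2.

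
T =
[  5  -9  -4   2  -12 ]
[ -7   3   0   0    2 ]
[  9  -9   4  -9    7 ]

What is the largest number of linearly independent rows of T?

Row reduce to echelon form.
R2 ← R2 + (7/5)·R1: [0, -48/5, -28/5, 14/5, -74/5]
R3 ← R3 − (9/5)·R1: [0, 36/5, 56/5, -63/5, 143/5]
R3 ← R3 + (3/4)·R2: [0, 0, 7, -21/2, 35/2]
Echelon form has 3 nonzero rows, so rank(T) = 3.
The rank gives the maximum number of linearly independent rows: 3.

3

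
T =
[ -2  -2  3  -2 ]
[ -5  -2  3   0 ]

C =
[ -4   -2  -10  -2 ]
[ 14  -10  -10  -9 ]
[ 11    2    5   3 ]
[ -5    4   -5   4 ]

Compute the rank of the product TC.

2

First compute TC:
[[ 23,  22,  65,  23],
 [ 25,  36,  85,  37]]
Now row reduce the product.
R2 ← R2 − (25/23)·R1: [0, 278/23, 330/23, 12]
2 nonzero rows, so rank(TC) = 2.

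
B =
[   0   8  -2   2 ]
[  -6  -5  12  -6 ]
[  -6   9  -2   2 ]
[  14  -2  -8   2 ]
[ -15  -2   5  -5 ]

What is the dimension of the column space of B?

4

Row reduce to echelon form.
Swap R1 ↔ R2
R3 ← R3 − R1: [0, 14, -14, 8]
R4 ← R4 + (7/3)·R1: [0, -41/3, 20, -12]
R5 ← R5 − (5/2)·R1: [0, 21/2, -25, 10]
R3 ← R3 − (7/4)·R2: [0, 0, -21/2, 9/2]
R4 ← R4 + (41/24)·R2: [0, 0, 199/12, -103/12]
R5 ← R5 − (21/16)·R2: [0, 0, -179/8, 59/8]
R4 ← R4 + (199/126)·R3: [0, 0, 0, -31/21]
R5 ← R5 − (179/84)·R3: [0, 0, 0, -31/14]
R5 ← R5 − (3/2)·R4: [0, 0, 0, 0]
Echelon form has 4 nonzero rows, so rank(B) = 4.
The column space has dimension equal to the rank: 4.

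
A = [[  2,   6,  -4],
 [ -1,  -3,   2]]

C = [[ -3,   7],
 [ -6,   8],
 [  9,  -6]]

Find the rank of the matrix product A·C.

1

First compute AC:
[[-78,  86],
 [ 39, -43]]
Now row reduce the product.
R2 ← R2 + (1/2)·R1: [0, 0]
1 nonzero row, so rank(AC) = 1.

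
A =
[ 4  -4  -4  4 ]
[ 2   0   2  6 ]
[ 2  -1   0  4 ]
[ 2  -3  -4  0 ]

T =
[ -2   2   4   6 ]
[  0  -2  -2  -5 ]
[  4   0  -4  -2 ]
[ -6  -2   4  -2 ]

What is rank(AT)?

2

First compute AT:
[[-48,   8,  56,  44],
 [-32,  -8,  24,  -4],
 [-28,  -2,  26,   9],
 [-20,  10,  30,  35]]
Now row reduce the product.
R2 ← R2 − (2/3)·R1: [0, -40/3, -40/3, -100/3]
R3 ← R3 − (7/12)·R1: [0, -20/3, -20/3, -50/3]
R4 ← R4 − (5/12)·R1: [0, 20/3, 20/3, 50/3]
R3 ← R3 − (1/2)·R2: [0, 0, 0, 0]
R4 ← R4 + (1/2)·R2: [0, 0, 0, 0]
2 nonzero rows, so rank(AT) = 2.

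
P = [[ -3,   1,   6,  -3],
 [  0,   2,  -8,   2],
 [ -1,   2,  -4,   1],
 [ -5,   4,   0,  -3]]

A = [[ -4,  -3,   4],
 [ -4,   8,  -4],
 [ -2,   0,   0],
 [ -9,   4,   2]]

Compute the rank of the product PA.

First compute PA:
[[ 23,   5, -22],
 [-10,  24,  -4],
 [ -5,  23, -10],
 [ 31,  35, -42]]
Now row reduce the product.
R2 ← R2 + (10/23)·R1: [0, 602/23, -312/23]
R3 ← R3 + (5/23)·R1: [0, 554/23, -340/23]
R4 ← R4 − (31/23)·R1: [0, 650/23, -284/23]
R3 ← R3 − (277/301)·R2: [0, 0, -692/301]
R4 ← R4 − (325/301)·R2: [0, 0, 692/301]
R4 ← R4 + R3: [0, 0, 0]
3 nonzero rows, so rank(PA) = 3.

3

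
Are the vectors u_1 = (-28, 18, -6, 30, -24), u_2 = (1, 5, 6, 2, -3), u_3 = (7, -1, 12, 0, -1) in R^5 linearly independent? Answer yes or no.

yes

Form the matrix with these vectors as rows and row reduce.
R2 ← R2 + (1/28)·R1: [0, 79/14, 81/14, 43/14, -27/7]
R3 ← R3 + (1/4)·R1: [0, 7/2, 21/2, 15/2, -7]
R3 ← R3 − (49/79)·R2: [0, 0, 546/79, 442/79, -364/79]
3 nonzero rows, so the 3 vectors span a space of dimension 3.
Since 3 = 3, the vectors are linearly independent.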